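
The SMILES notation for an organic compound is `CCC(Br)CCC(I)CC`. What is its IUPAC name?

The longest carbon chain is 8 atoms: the parent is octane.
The numbering direction is chosen so that the locant sets are identical either way, so the alphabetically earlier bromo substituent takes the lower locant (3 rather than 6).
That gives a bromo group at C-3; an iodo group at C-6.
Substituent prefixes are cited in alphabetical order (multiplying prefixes like di-/tri- are ignored for ordering).
Putting it together: 3-bromo-6-iodooctane.

3-bromo-6-iodooctane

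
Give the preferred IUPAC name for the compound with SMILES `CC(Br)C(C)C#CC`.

5-bromo-4-methylhex-2-yne

The longest carbon chain that includes the multiple bond has 6 carbons, so the parent hydride is hexane.
The chain contains a C≡C triple bond, so the unsaturation ending is -yne.
The numbering direction is chosen so that numbering from this end puts the triple bond at C-2 rather than C-4.
That gives the triple bond between C-2 and C-3; a bromo group at C-5; a methyl group at C-4.
The substituents are ordered alphabetically, ignoring any di-/tri- multipliers.
The name is 5-bromo-4-methylhex-2-yne.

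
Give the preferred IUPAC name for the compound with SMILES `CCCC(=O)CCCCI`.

The longest chain bearing the carbonyl is 8 carbons long (octane).
A ketone (C=O on an internal carbon) is the principal characteristic group, giving the suffix -one.
Number the chain so that numbering from this end puts the carbonyl group at C-4 rather than C-5.
That gives the carbonyl at C-4; an iodo group at C-8.
Putting it together: 8-iodooctan-4-one.

8-iodooctan-4-one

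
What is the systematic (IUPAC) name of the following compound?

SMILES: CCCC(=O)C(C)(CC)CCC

5-ethyl-5-methyloctan-4-one

The longest chain bearing the carbonyl is 8 carbons long (octane).
The principal characteristic group is a ketone (C=O on an internal carbon), named with the suffix -one.
Choose the numbering such that numbering from this end puts the carbonyl group at C-4 rather than C-5.
This places the carbonyl at C-4; an ethyl group at C-5; a methyl group at C-5.
Substituent prefixes are cited in alphabetical order (multiplying prefixes like di-/tri- are ignored for ordering).
The name is 5-ethyl-5-methyloctan-4-one.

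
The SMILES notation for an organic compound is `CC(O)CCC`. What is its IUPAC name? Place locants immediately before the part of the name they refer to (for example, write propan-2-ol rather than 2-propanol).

pentan-2-ol

The longest carbon chain that includes the –OH group has 5 carbons, so the parent hydride is pentane.
An alcohol (–OH) is the principal characteristic group, giving the suffix -ol.
Choose the numbering such that numbering from this end puts the hydroxyl group at C-2 rather than C-4.
That gives the hydroxyl at C-2.
Assembling the pieces gives pentan-2-ol.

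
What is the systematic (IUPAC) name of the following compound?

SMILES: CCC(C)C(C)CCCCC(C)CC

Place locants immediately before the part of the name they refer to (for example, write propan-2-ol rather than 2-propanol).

The parent chain contains 11 carbons (undecane).
Number the chain so that the substituent locant set {3,4,9} is lower than {3,8,9} at the first point of difference.
That gives methyl groups at C-3 and C-4 and C-9.
Assembling the pieces gives 3,4,9-trimethylundecane.

3,4,9-trimethylundecane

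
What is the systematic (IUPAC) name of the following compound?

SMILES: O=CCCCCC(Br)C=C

6-bromooct-7-enal

The longest carbon chain that includes the –CHO group and the multiple bond has 8 carbons, so the parent hydride is octane.
An aldehyde (terminal –CHO) is the principal characteristic group, giving the suffix -al.
A C=C double bond in the chain gives the infix -ene-.
Choose the numbering such that the aldehyde carbon is C-1 by definition.
That gives the double bond between C-7 and C-8; a bromo group at C-6.
The name is 6-bromooct-7-enal.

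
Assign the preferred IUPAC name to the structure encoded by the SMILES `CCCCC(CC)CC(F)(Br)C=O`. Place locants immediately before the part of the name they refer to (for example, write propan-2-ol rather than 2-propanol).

2-bromo-4-ethyl-2-fluorooctanal

The longest carbon chain that includes the –CHO group has 8 carbons, so the parent hydride is octane.
An aldehyde (terminal –CHO) is the principal characteristic group, giving the suffix -al.
The numbering direction is chosen so that the aldehyde carbon is C-1 by definition.
This places a bromo group at C-2; an ethyl group at C-4; a fluoro group at C-2.
The substituents are ordered alphabetically, ignoring any di-/tri- multipliers.
The name is 2-bromo-4-ethyl-2-fluorooctanal.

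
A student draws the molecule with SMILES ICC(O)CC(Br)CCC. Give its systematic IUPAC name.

Counting along the main chain through the –OH group gives 7 carbons: the parent is heptane.
The highest-priority functional group is an alcohol (–OH), so the name ends in -ol.
Choose the numbering such that numbering from this end puts the hydroxyl group at C-2 rather than C-6.
That gives the hydroxyl at C-2; a bromo group at C-4; an iodo group at C-1.
The substituents are ordered alphabetically, ignoring any di-/tri- multipliers.
The name is 4-bromo-1-iodoheptan-2-ol.

4-bromo-1-iodoheptan-2-ol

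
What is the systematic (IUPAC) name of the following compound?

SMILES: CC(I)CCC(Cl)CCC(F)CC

The parent chain contains 10 carbons (decane).
The numbering direction is chosen so that the substituent locant set {2,5,8} is lower than {3,6,9} at the first point of difference.
This places a chloro group at C-5; a fluoro group at C-8; an iodo group at C-2.
Substituent prefixes are cited in alphabetical order (multiplying prefixes like di-/tri- are ignored for ordering).
The name is 5-chloro-8-fluoro-2-iododecane.

5-chloro-8-fluoro-2-iododecane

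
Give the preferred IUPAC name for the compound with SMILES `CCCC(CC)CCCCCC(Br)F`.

1-bromo-7-ethyl-1-fluorodecane

The longest continuous carbon chain has 10 atoms, so the parent hydride is decane.
Number the chain so that the substituent locant set {1,1,7} is lower than {4,10,10} at the first point of difference.
With this numbering: a bromo group at C-1; an ethyl group at C-7; a fluoro group at C-1.
Substituent prefixes are cited in alphabetical order (multiplying prefixes like di-/tri- are ignored for ordering).
Putting it together: 1-bromo-7-ethyl-1-fluorodecane.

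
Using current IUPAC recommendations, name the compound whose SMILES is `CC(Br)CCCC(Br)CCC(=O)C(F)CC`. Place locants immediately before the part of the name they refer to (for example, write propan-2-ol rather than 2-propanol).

The longest carbon chain that includes the carbonyl has 12 carbons, so the parent hydride is dodecane.
The principal characteristic group is a ketone (C=O on an internal carbon), named with the suffix -one.
Number the chain so that numbering from this end puts the carbonyl group at C-4 rather than C-9.
That gives the carbonyl at C-4; bromo groups at C-7 and C-11; a fluoro group at C-3.
Substituent prefixes are cited in alphabetical order (multiplying prefixes like di-/tri- are ignored for ordering).
The name is 7,11-dibromo-3-fluorododecan-4-one.

7,11-dibromo-3-fluorododecan-4-one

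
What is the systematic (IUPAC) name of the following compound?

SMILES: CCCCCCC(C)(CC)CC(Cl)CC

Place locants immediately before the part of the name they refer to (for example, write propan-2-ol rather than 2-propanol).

The longest continuous carbon chain has 11 atoms, so the parent hydride is undecane.
The numbering direction is chosen so that the substituent locant set {3,5,5} is lower than {7,7,9} at the first point of difference.
With this numbering: a chloro group at C-3; an ethyl group at C-5; a methyl group at C-5.
The substituents are ordered alphabetically, ignoring any di-/tri- multipliers.
Assembling the pieces gives 3-chloro-5-ethyl-5-methylundecane.

3-chloro-5-ethyl-5-methylundecane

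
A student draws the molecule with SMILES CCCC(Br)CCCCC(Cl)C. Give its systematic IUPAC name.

7-bromo-2-chlorodecane

The parent chain contains 10 carbons (decane).
Number the chain so that the substituent locant set {2,7} is lower than {4,9} at the first point of difference.
This places a bromo group at C-7; a chloro group at C-2.
The substituents are ordered alphabetically, ignoring any di-/tri- multipliers.
Putting it together: 7-bromo-2-chlorodecane.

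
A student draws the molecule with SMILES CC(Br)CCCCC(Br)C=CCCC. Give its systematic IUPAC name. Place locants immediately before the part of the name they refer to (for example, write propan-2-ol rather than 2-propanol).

The longest chain bearing the multiple bond is 12 carbons long (dodecane).
There is one C=C double bond, indicated by the ending -ene.
Number the chain so that numbering from this end puts the double bond at C-4 rather than C-8.
This places the double bond between C-4 and C-5; bromo groups at C-6 and C-11.
Putting it together: 6,11-dibromododec-4-ene.

6,11-dibromododec-4-ene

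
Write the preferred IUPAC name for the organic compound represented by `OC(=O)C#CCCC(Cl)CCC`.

The longest chain bearing the –COOH group and the multiple bond is 9 carbons long (nonane).
The principal characteristic group is a carboxylic acid (terminal –COOH), named with the suffix -oic acid.
There is one C≡C triple bond, indicated by the ending -yne.
The numbering direction is chosen so that the carboxylic acid carbon is C-1 by definition.
That gives the triple bond between C-2 and C-3; a chloro group at C-6.
Assembling the pieces gives 6-chloronon-2-ynoic acid.

6-chloronon-2-ynoic acid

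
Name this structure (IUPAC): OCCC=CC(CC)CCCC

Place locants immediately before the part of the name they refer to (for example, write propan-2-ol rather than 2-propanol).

The longest carbon chain that includes the –OH group and the multiple bond has 9 carbons, so the parent hydride is nonane.
The principal characteristic group is an alcohol (–OH), named with the suffix -ol.
A C=C double bond in the chain gives the infix -ene-.
Choose the numbering such that numbering from this end puts the hydroxyl group at C-1 rather than C-9.
That gives the hydroxyl at C-1; the double bond between C-3 and C-4; an ethyl group at C-5.
Putting it together: 5-ethylnon-3-en-1-ol.

5-ethylnon-3-en-1-ol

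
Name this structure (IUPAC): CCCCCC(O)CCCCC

undecan-6-ol

Counting along the main chain through the –OH group gives 11 carbons: the parent is undecane.
The highest-priority functional group is an alcohol (–OH), so the name ends in -ol.
Numbering from either end gives identical locants here.
That gives the hydroxyl at C-6.
The name is undecan-6-ol.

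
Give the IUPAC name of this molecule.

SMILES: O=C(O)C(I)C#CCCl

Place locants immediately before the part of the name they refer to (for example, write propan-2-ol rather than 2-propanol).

The longest carbon chain that includes the –COOH group and the multiple bond has 5 carbons, so the parent hydride is pentane.
The highest-priority functional group is a carboxylic acid (terminal –COOH), so the name ends in -oic acid.
There is one C≡C triple bond, indicated by the ending -yne.
Choose the numbering such that the carboxylic acid carbon is C-1 by definition.
With this numbering: the triple bond between C-3 and C-4; a chloro group at C-5; an iodo group at C-2.
The substituents are ordered alphabetically, ignoring any di-/tri- multipliers.
Putting it together: 5-chloro-2-iodopent-3-ynoic acid.

5-chloro-2-iodopent-3-ynoic acid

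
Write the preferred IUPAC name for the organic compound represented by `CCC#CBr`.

1-bromobut-1-yne

The longest chain bearing the multiple bond is 4 carbons long (butane).
A C≡C triple bond in the chain gives the infix -yne-.
The numbering direction is chosen so that numbering from this end puts the triple bond at C-1 rather than C-3.
This places the triple bond between C-1 and C-2; a bromo group at C-1.
The name is 1-bromobut-1-yne.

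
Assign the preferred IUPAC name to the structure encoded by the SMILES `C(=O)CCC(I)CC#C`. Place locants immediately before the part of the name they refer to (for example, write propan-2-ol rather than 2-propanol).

4-iodohept-6-ynal

The longest carbon chain that includes the –CHO group and the multiple bond has 7 carbons, so the parent hydride is heptane.
The highest-priority functional group is an aldehyde (terminal –CHO), so the name ends in -al.
The chain contains a C≡C triple bond, so the unsaturation ending is -yne.
Number the chain so that the aldehyde carbon is C-1 by definition.
This places the triple bond between C-6 and C-7; an iodo group at C-4.
The name is 4-iodohept-6-ynal.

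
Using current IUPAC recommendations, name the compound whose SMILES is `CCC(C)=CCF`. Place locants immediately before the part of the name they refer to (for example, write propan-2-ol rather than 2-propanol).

1-fluoro-3-methylpent-2-ene

The longest chain bearing the multiple bond is 5 carbons long (pentane).
The chain contains a C=C double bond, so the unsaturation ending is -ene.
Number the chain so that numbering from this end puts the double bond at C-2 rather than C-3.
With this numbering: the double bond between C-2 and C-3; a fluoro group at C-1; a methyl group at C-3.
The substituents are ordered alphabetically, ignoring any di-/tri- multipliers.
The name is 1-fluoro-3-methylpent-2-ene.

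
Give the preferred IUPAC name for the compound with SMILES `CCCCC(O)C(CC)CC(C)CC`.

The longest carbon chain that includes the –OH group has 10 carbons, so the parent hydride is decane.
An alcohol (–OH) is the principal characteristic group, giving the suffix -ol.
The numbering direction is chosen so that numbering from this end puts the hydroxyl group at C-5 rather than C-6.
This places the hydroxyl at C-5; an ethyl group at C-6; a methyl group at C-8.
The substituents are ordered alphabetically, ignoring any di-/tri- multipliers.
Putting it together: 6-ethyl-8-methyldecan-5-ol.

6-ethyl-8-methyldecan-5-ol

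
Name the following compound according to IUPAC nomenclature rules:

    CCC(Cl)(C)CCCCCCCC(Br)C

The longest continuous carbon chain has 12 atoms, so the parent hydride is dodecane.
Number the chain so that the substituent locant set {2,10,10} is lower than {3,3,11} at the first point of difference.
That gives a bromo group at C-2; a chloro group at C-10; a methyl group at C-10.
Substituent prefixes are cited in alphabetical order (multiplying prefixes like di-/tri- are ignored for ordering).
Assembling the pieces gives 2-bromo-10-chloro-10-methyldodecane.

2-bromo-10-chloro-10-methyldodecane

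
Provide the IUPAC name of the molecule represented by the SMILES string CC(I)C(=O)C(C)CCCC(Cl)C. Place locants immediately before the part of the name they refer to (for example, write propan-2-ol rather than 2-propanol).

8-chloro-2-iodo-4-methylnonan-3-one

The longest chain bearing the carbonyl is 9 carbons long (nonane).
The highest-priority functional group is a ketone (C=O on an internal carbon), so the name ends in -one.
The numbering direction is chosen so that numbering from this end puts the carbonyl group at C-3 rather than C-7.
This places the carbonyl at C-3; a chloro group at C-8; an iodo group at C-2; a methyl group at C-4.
The substituents are ordered alphabetically, ignoring any di-/tri- multipliers.
Assembling the pieces gives 8-chloro-2-iodo-4-methylnonan-3-one.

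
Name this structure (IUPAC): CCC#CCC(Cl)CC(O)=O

3-chlorooct-5-ynoic acid

The longest chain bearing the –COOH group and the multiple bond is 8 carbons long (octane).
The principal characteristic group is a carboxylic acid (terminal –COOH), named with the suffix -oic acid.
There is one C≡C triple bond, indicated by the ending -yne.
Choose the numbering such that the carboxylic acid carbon is C-1 by definition.
With this numbering: the triple bond between C-5 and C-6; a chloro group at C-3.
Assembling the pieces gives 3-chlorooct-5-ynoic acid.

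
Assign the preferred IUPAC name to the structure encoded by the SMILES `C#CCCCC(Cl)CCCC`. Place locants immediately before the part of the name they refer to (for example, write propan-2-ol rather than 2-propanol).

The longest carbon chain that includes the multiple bond has 10 carbons, so the parent hydride is decane.
There is one C≡C triple bond, indicated by the ending -yne.
Choose the numbering such that numbering from this end puts the triple bond at C-1 rather than C-9.
This places the triple bond between C-1 and C-2; a chloro group at C-6.
Putting it together: 6-chlorodec-1-yne.

6-chlorodec-1-yne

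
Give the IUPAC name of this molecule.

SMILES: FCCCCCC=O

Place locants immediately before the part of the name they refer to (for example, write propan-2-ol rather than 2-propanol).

6-fluorohexanal

The longest carbon chain that includes the –CHO group has 6 carbons, so the parent hydride is hexane.
An aldehyde (terminal –CHO) is the principal characteristic group, giving the suffix -al.
Number the chain so that the aldehyde carbon is C-1 by definition.
This places a fluoro group at C-6.
Assembling the pieces gives 6-fluorohexanal.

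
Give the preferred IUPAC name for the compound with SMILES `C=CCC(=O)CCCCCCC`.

The longest chain bearing the carbonyl and the multiple bond is 11 carbons long (undecane).
The highest-priority functional group is a ketone (C=O on an internal carbon), so the name ends in -one.
A C=C double bond in the chain gives the infix -ene-.
Choose the numbering such that numbering from this end puts the carbonyl group at C-4 rather than C-8.
This places the carbonyl at C-4; the double bond between C-1 and C-2.
Putting it together: undec-1-en-4-one.

undec-1-en-4-one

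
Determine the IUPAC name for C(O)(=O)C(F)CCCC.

Counting along the main chain through the –COOH group gives 6 carbons: the parent is hexane.
A carboxylic acid (terminal –COOH) is the principal characteristic group, giving the suffix -oic acid.
Number the chain so that the carboxylic acid carbon is C-1 by definition.
With this numbering: a fluoro group at C-2.
Putting it together: 2-fluorohexanoic acid.

2-fluorohexanoic acid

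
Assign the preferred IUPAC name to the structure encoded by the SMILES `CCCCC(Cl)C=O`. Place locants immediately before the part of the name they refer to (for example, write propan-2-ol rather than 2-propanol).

Counting along the main chain through the –CHO group gives 6 carbons: the parent is hexane.
An aldehyde (terminal –CHO) is the principal characteristic group, giving the suffix -al.
Choose the numbering such that the aldehyde carbon is C-1 by definition.
This places a chloro group at C-2.
The name is 2-chlorohexanal.

2-chlorohexanal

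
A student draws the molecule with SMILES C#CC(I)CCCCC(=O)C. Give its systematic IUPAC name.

7-iodonon-8-yn-2-one

The longest carbon chain that includes the carbonyl and the multiple bond has 9 carbons, so the parent hydride is nonane.
A ketone (C=O on an internal carbon) is the principal characteristic group, giving the suffix -one.
The chain contains a C≡C triple bond, so the unsaturation ending is -yne.
The numbering direction is chosen so that numbering from this end puts the carbonyl group at C-2 rather than C-8.
That gives the carbonyl at C-2; the triple bond between C-8 and C-9; an iodo group at C-7.
Assembling the pieces gives 7-iodonon-8-yn-2-one.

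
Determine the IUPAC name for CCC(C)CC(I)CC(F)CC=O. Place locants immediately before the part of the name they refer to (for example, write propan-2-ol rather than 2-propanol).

The longest carbon chain that includes the –CHO group has 9 carbons, so the parent hydride is nonane.
The highest-priority functional group is an aldehyde (terminal –CHO), so the name ends in -al.
The numbering direction is chosen so that the aldehyde carbon is C-1 by definition.
This places a fluoro group at C-3; an iodo group at C-5; a methyl group at C-7.
The substituents are ordered alphabetically, ignoring any di-/tri- multipliers.
The name is 3-fluoro-5-iodo-7-methylnonanal.

3-fluoro-5-iodo-7-methylnonanal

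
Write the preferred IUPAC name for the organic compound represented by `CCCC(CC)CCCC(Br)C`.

2-bromo-6-ethylnonane

The longest continuous carbon chain has 9 atoms, so the parent hydride is nonane.
Choose the numbering such that the substituent locant set {2,6} is lower than {4,8} at the first point of difference.
That gives a bromo group at C-2; an ethyl group at C-6.
Substituent prefixes are cited in alphabetical order (multiplying prefixes like di-/tri- are ignored for ordering).
Putting it together: 2-bromo-6-ethylnonane.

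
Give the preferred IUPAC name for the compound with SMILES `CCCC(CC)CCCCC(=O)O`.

The longest chain bearing the –COOH group is 9 carbons long (nonane).
The principal characteristic group is a carboxylic acid (terminal –COOH), named with the suffix -oic acid.
The numbering direction is chosen so that the carboxylic acid carbon is C-1 by definition.
This places an ethyl group at C-6.
The name is 6-ethylnonanoic acid.

6-ethylnonanoic acid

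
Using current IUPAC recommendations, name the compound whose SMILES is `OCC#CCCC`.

hex-2-yn-1-ol

The longest chain bearing the –OH group and the multiple bond is 6 carbons long (hexane).
The highest-priority functional group is an alcohol (–OH), so the name ends in -ol.
There is one C≡C triple bond, indicated by the ending -yne.
The numbering direction is chosen so that numbering from this end puts the hydroxyl group at C-1 rather than C-6.
That gives the hydroxyl at C-1; the triple bond between C-2 and C-3.
Assembling the pieces gives hex-2-yn-1-ol.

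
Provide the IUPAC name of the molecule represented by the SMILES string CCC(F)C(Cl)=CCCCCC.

The longest chain bearing the multiple bond is 10 carbons long (decane).
There is one C=C double bond, indicated by the ending -ene.
Choose the numbering such that numbering from this end puts the double bond at C-4 rather than C-6.
With this numbering: the double bond between C-4 and C-5; a chloro group at C-4; a fluoro group at C-3.
The substituents are ordered alphabetically, ignoring any di-/tri- multipliers.
Putting it together: 4-chloro-3-fluorodec-4-ene.

4-chloro-3-fluorodec-4-ene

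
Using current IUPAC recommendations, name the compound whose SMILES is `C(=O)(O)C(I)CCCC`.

Counting along the main chain through the –COOH group gives 6 carbons: the parent is hexane.
The principal characteristic group is a carboxylic acid (terminal –COOH), named with the suffix -oic acid.
The numbering direction is chosen so that the carboxylic acid carbon is C-1 by definition.
That gives an iodo group at C-2.
Assembling the pieces gives 2-iodohexanoic acid.

2-iodohexanoic acid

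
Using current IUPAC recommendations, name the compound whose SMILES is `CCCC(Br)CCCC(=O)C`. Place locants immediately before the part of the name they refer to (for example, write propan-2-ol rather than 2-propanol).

6-bromononan-2-one

The longest carbon chain that includes the carbonyl has 9 carbons, so the parent hydride is nonane.
The highest-priority functional group is a ketone (C=O on an internal carbon), so the name ends in -one.
Choose the numbering such that numbering from this end puts the carbonyl group at C-2 rather than C-8.
With this numbering: the carbonyl at C-2; a bromo group at C-6.
Assembling the pieces gives 6-bromononan-2-one.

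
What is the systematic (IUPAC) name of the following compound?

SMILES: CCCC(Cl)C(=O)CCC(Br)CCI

8-bromo-4-chloro-10-iododecan-5-one

Counting along the main chain through the carbonyl gives 10 carbons: the parent is decane.
The highest-priority functional group is a ketone (C=O on an internal carbon), so the name ends in -one.
Number the chain so that numbering from this end puts the carbonyl group at C-5 rather than C-6.
With this numbering: the carbonyl at C-5; a bromo group at C-8; a chloro group at C-4; an iodo group at C-10.
Substituent prefixes are cited in alphabetical order (multiplying prefixes like di-/tri- are ignored for ordering).
Assembling the pieces gives 8-bromo-4-chloro-10-iododecan-5-one.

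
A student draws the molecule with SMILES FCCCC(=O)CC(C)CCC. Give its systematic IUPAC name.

The longest carbon chain that includes the carbonyl has 9 carbons, so the parent hydride is nonane.
The principal characteristic group is a ketone (C=O on an internal carbon), named with the suffix -one.
The numbering direction is chosen so that numbering from this end puts the carbonyl group at C-4 rather than C-6.
That gives the carbonyl at C-4; a fluoro group at C-1; a methyl group at C-6.
The substituents are ordered alphabetically, ignoring any di-/tri- multipliers.
Putting it together: 1-fluoro-6-methylnonan-4-one.

1-fluoro-6-methylnonan-4-one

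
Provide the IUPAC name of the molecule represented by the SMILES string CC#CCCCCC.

oct-2-yne

Counting along the main chain through the multiple bond gives 8 carbons: the parent is octane.
A C≡C triple bond in the chain gives the infix -yne-.
Number the chain so that numbering from this end puts the triple bond at C-2 rather than C-6.
That gives the triple bond between C-2 and C-3.
The name is oct-2-yne.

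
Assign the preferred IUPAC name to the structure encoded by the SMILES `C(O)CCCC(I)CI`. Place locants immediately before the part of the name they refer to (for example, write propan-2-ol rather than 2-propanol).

5,6-diiodohexan-1-ol

Counting along the main chain through the –OH group gives 6 carbons: the parent is hexane.
An alcohol (–OH) is the principal characteristic group, giving the suffix -ol.
Number the chain so that numbering from this end puts the hydroxyl group at C-1 rather than C-6.
That gives the hydroxyl at C-1; iodo groups at C-5 and C-6.
The name is 5,6-diiodohexan-1-ol.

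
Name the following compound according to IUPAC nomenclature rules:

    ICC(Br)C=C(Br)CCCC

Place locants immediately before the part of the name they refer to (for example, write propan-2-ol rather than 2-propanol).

The longest chain bearing the multiple bond is 8 carbons long (octane).
A C=C double bond in the chain gives the infix -ene-.
Choose the numbering such that numbering from this end puts the double bond at C-3 rather than C-5.
With this numbering: the double bond between C-3 and C-4; bromo groups at C-2 and C-4; an iodo group at C-1.
Prefixes are listed alphabetically: bromo, iodo.
The name is 2,4-dibromo-1-iodooct-3-ene.

2,4-dibromo-1-iodooct-3-ene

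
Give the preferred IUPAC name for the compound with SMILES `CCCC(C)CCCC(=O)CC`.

7-methyldecan-3-one

The longest carbon chain that includes the carbonyl has 10 carbons, so the parent hydride is decane.
A ketone (C=O on an internal carbon) is the principal characteristic group, giving the suffix -one.
The numbering direction is chosen so that numbering from this end puts the carbonyl group at C-3 rather than C-8.
With this numbering: the carbonyl at C-3; a methyl group at C-7.
The name is 7-methyldecan-3-one.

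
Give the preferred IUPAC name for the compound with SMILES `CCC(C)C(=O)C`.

3-methylpentan-2-one

The longest chain bearing the carbonyl is 5 carbons long (pentane).
A ketone (C=O on an internal carbon) is the principal characteristic group, giving the suffix -one.
Number the chain so that numbering from this end puts the carbonyl group at C-2 rather than C-4.
That gives the carbonyl at C-2; a methyl group at C-3.
Assembling the pieces gives 3-methylpentan-2-one.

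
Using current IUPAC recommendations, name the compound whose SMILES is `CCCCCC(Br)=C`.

2-bromohept-1-ene

The longest chain bearing the multiple bond is 7 carbons long (heptane).
There is one C=C double bond, indicated by the ending -ene.
Choose the numbering such that numbering from this end puts the double bond at C-1 rather than C-6.
This places the double bond between C-1 and C-2; a bromo group at C-2.
Putting it together: 2-bromohept-1-ene.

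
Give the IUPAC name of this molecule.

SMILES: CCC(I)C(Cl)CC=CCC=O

6-chloro-7-iodonon-3-enal

The longest carbon chain that includes the –CHO group and the multiple bond has 9 carbons, so the parent hydride is nonane.
The highest-priority functional group is an aldehyde (terminal –CHO), so the name ends in -al.
The chain contains a C=C double bond, so the unsaturation ending is -ene.
Number the chain so that the aldehyde carbon is C-1 by definition.
This places the double bond between C-3 and C-4; a chloro group at C-6; an iodo group at C-7.
Substituent prefixes are cited in alphabetical order (multiplying prefixes like di-/tri- are ignored for ordering).
Putting it together: 6-chloro-7-iodonon-3-enal.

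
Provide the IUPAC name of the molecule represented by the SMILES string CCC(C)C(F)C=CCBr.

1-bromo-4-fluoro-5-methylhept-2-ene

Counting along the main chain through the multiple bond gives 7 carbons: the parent is heptane.
The chain contains a C=C double bond, so the unsaturation ending is -ene.
The numbering direction is chosen so that numbering from this end puts the double bond at C-2 rather than C-5.
With this numbering: the double bond between C-2 and C-3; a bromo group at C-1; a fluoro group at C-4; a methyl group at C-5.
Prefixes are listed alphabetically: bromo, fluoro, methyl.
The name is 1-bromo-4-fluoro-5-methylhept-2-ene.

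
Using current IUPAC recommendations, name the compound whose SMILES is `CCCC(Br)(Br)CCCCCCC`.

4,4-dibromoundecane

The parent chain contains 11 carbons (undecane).
The numbering direction is chosen so that the substituent locant set {4,4} is lower than {8,8} at the first point of difference.
This places two bromo groups at C-4.
Putting it together: 4,4-dibromoundecane.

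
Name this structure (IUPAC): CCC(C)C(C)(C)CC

3,3,4-trimethylhexane

The longest carbon chain is 6 atoms: the parent is hexane.
Choose the numbering such that the substituent locant set {3,3,4} is lower than {3,4,4} at the first point of difference.
That gives methyl groups at C-3 (×2) and C-4.
Assembling the pieces gives 3,3,4-trimethylhexane.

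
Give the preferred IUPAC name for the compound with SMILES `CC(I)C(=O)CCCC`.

The longest chain bearing the carbonyl is 7 carbons long (heptane).
The highest-priority functional group is a ketone (C=O on an internal carbon), so the name ends in -one.
Number the chain so that numbering from this end puts the carbonyl group at C-3 rather than C-5.
With this numbering: the carbonyl at C-3; an iodo group at C-2.
Putting it together: 2-iodoheptan-3-one.

2-iodoheptan-3-one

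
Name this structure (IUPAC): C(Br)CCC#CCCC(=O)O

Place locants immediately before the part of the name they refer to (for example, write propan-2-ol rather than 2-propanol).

The longest carbon chain that includes the –COOH group and the multiple bond has 8 carbons, so the parent hydride is octane.
The principal characteristic group is a carboxylic acid (terminal –COOH), named with the suffix -oic acid.
A C≡C triple bond in the chain gives the infix -yne-.
Choose the numbering such that the carboxylic acid carbon is C-1 by definition.
That gives the triple bond between C-4 and C-5; a bromo group at C-8.
Assembling the pieces gives 8-bromooct-4-ynoic acid.

8-bromooct-4-ynoic acid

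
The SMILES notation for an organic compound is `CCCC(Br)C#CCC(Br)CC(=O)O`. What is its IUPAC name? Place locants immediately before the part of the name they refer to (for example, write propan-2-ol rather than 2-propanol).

The longest chain bearing the –COOH group and the multiple bond is 10 carbons long (decane).
The highest-priority functional group is a carboxylic acid (terminal –COOH), so the name ends in -oic acid.
The chain contains a C≡C triple bond, so the unsaturation ending is -yne.
Number the chain so that the carboxylic acid carbon is C-1 by definition.
That gives the triple bond between C-5 and C-6; bromo groups at C-3 and C-7.
Putting it together: 3,7-dibromodec-5-ynoic acid.

3,7-dibromodec-5-ynoic acid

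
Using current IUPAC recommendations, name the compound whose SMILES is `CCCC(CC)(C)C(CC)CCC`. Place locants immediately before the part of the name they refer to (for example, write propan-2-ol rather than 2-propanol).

The parent chain contains 8 carbons (octane).
Number the chain so that the substituent locant set {4,4,5} is lower than {4,5,5} at the first point of difference.
With this numbering: ethyl groups at C-4 and C-5; a methyl group at C-4.
The substituents are ordered alphabetically, ignoring any di-/tri- multipliers.
The name is 4,5-diethyl-4-methyloctane.

4,5-diethyl-4-methyloctane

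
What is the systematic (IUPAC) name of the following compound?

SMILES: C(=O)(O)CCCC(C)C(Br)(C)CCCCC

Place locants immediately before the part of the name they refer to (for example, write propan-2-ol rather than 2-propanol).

The longest carbon chain that includes the –COOH group has 11 carbons, so the parent hydride is undecane.
The highest-priority functional group is a carboxylic acid (terminal –COOH), so the name ends in -oic acid.
Number the chain so that the carboxylic acid carbon is C-1 by definition.
With this numbering: a bromo group at C-6; methyl groups at C-5 and C-6.
Prefixes are listed alphabetically: bromo, methyl.
Assembling the pieces gives 6-bromo-5,6-dimethylundecanoic acid.

6-bromo-5,6-dimethylundecanoic acid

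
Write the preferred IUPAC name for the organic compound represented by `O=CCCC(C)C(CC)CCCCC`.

The longest carbon chain that includes the –CHO group has 10 carbons, so the parent hydride is decane.
The principal characteristic group is an aldehyde (terminal –CHO), named with the suffix -al.
Number the chain so that the aldehyde carbon is C-1 by definition.
That gives an ethyl group at C-5; a methyl group at C-4.
Substituent prefixes are cited in alphabetical order (multiplying prefixes like di-/tri- are ignored for ordering).
Putting it together: 5-ethyl-4-methyldecanal.

5-ethyl-4-methyldecanal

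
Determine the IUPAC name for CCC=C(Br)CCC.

4-bromohept-3-ene

The longest chain bearing the multiple bond is 7 carbons long (heptane).
The chain contains a C=C double bond, so the unsaturation ending is -ene.
Number the chain so that numbering from this end puts the double bond at C-3 rather than C-4.
This places the double bond between C-3 and C-4; a bromo group at C-4.
The name is 4-bromohept-3-ene.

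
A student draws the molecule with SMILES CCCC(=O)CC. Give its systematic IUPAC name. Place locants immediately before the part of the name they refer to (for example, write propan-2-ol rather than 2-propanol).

hexan-3-one

The longest chain bearing the carbonyl is 6 carbons long (hexane).
The principal characteristic group is a ketone (C=O on an internal carbon), named with the suffix -one.
The numbering direction is chosen so that numbering from this end puts the carbonyl group at C-3 rather than C-4.
That gives the carbonyl at C-3.
The name is hexan-3-one.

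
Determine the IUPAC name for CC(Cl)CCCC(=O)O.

The longest chain bearing the –COOH group is 6 carbons long (hexane).
The principal characteristic group is a carboxylic acid (terminal –COOH), named with the suffix -oic acid.
Number the chain so that the carboxylic acid carbon is C-1 by definition.
This places a chloro group at C-5.
Putting it together: 5-chlorohexanoic acid.

5-chlorohexanoic acid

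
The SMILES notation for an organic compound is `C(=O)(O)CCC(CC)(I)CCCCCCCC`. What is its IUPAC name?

Counting along the main chain through the –COOH group gives 12 carbons: the parent is dodecane.
The principal characteristic group is a carboxylic acid (terminal –COOH), named with the suffix -oic acid.
Number the chain so that the carboxylic acid carbon is C-1 by definition.
This places an ethyl group at C-4; an iodo group at C-4.
The substituents are ordered alphabetically, ignoring any di-/tri- multipliers.
Putting it together: 4-ethyl-4-iodododecanoic acid.

4-ethyl-4-iodododecanoic acid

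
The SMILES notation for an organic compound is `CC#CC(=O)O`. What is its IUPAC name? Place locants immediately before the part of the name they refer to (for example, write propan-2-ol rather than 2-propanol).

The longest chain bearing the –COOH group and the multiple bond is 4 carbons long (butane).
A carboxylic acid (terminal –COOH) is the principal characteristic group, giving the suffix -oic acid.
A C≡C triple bond in the chain gives the infix -yne-.
Choose the numbering such that the carboxylic acid carbon is C-1 by definition.
That gives the triple bond between C-2 and C-3.
Putting it together: but-2-ynoic acid.

but-2-ynoic acid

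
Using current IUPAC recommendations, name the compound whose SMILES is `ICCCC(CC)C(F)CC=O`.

The longest chain bearing the –CHO group is 7 carbons long (heptane).
The principal characteristic group is an aldehyde (terminal –CHO), named with the suffix -al.
The numbering direction is chosen so that the aldehyde carbon is C-1 by definition.
With this numbering: an ethyl group at C-4; a fluoro group at C-3; an iodo group at C-7.
Prefixes are listed alphabetically: ethyl, fluoro, iodo.
The name is 4-ethyl-3-fluoro-7-iodoheptanal.

4-ethyl-3-fluoro-7-iodoheptanal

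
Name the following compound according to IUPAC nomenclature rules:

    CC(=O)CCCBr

Counting along the main chain through the carbonyl gives 5 carbons: the parent is pentane.
The highest-priority functional group is a ketone (C=O on an internal carbon), so the name ends in -one.
Number the chain so that numbering from this end puts the carbonyl group at C-2 rather than C-4.
With this numbering: the carbonyl at C-2; a bromo group at C-5.
Putting it together: 5-bromopentan-2-one.

5-bromopentan-2-one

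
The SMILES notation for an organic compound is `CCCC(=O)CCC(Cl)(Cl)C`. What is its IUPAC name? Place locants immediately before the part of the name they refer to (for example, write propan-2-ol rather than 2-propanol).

7,7-dichlorooctan-4-one

The longest chain bearing the carbonyl is 8 carbons long (octane).
A ketone (C=O on an internal carbon) is the principal characteristic group, giving the suffix -one.
Choose the numbering such that numbering from this end puts the carbonyl group at C-4 rather than C-5.
This places the carbonyl at C-4; two chloro groups at C-7.
Assembling the pieces gives 7,7-dichlorooctan-4-one.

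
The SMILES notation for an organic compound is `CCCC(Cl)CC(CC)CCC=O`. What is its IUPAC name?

6-chloro-4-ethylnonanal

Counting along the main chain through the –CHO group gives 9 carbons: the parent is nonane.
An aldehyde (terminal –CHO) is the principal characteristic group, giving the suffix -al.
Choose the numbering such that the aldehyde carbon is C-1 by definition.
That gives a chloro group at C-6; an ethyl group at C-4.
Prefixes are listed alphabetically: chloro, ethyl.
The name is 6-chloro-4-ethylnonanal.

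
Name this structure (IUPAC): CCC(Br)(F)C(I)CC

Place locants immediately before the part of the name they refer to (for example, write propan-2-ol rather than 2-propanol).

3-bromo-3-fluoro-4-iodohexane

The longest carbon chain is 6 atoms: the parent is hexane.
Choose the numbering such that the substituent locant set {3,3,4} is lower than {3,4,4} at the first point of difference.
With this numbering: a bromo group at C-3; a fluoro group at C-3; an iodo group at C-4.
The substituents are ordered alphabetically, ignoring any di-/tri- multipliers.
The name is 3-bromo-3-fluoro-4-iodohexane.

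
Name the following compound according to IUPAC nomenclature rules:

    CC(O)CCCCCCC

Counting along the main chain through the –OH group gives 9 carbons: the parent is nonane.
The principal characteristic group is an alcohol (–OH), named with the suffix -ol.
Choose the numbering such that numbering from this end puts the hydroxyl group at C-2 rather than C-8.
With this numbering: the hydroxyl at C-2.
Putting it together: nonan-2-ol.

nonan-2-ol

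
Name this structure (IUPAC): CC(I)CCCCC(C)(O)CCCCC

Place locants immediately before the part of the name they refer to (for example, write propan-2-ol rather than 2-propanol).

The longest chain bearing the –OH group is 12 carbons long (dodecane).
The highest-priority functional group is an alcohol (–OH), so the name ends in -ol.
The numbering direction is chosen so that numbering from this end puts the hydroxyl group at C-6 rather than C-7.
This places the hydroxyl at C-6; an iodo group at C-11; a methyl group at C-6.
The substituents are ordered alphabetically, ignoring any di-/tri- multipliers.
Assembling the pieces gives 11-iodo-6-methyldodecan-6-ol.

11-iodo-6-methyldodecan-6-ol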